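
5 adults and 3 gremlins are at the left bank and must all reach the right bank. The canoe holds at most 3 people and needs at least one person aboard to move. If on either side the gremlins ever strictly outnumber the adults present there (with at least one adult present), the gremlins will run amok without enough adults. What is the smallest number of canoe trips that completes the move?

7

Counting alone: each trip to the right bank takes at most 3 across and each return brings at least 1 back, so after t trips out (and t−1 returns) at most 3t − (t−1) of the 8 are across; that first reaches 8 at t = 4, so at least 7 crossings are needed.
The plan below uses exactly 7 crossings, so it is optimal:
1. 2 gremlins → the right bank.  (the left bank: 5A 1G; the right bank: 0A 2G)
2. 1 gremlin ← the left bank.  (the left bank: 5A 2G; the right bank: 0A 1G)
3. 2 adults and 1 gremlin → the right bank.  (the left bank: 3A 1G; the right bank: 2A 2G)
4. 1 gremlin ← the left bank.  (the left bank: 3A 2G; the right bank: 2A 1G)
5. 1 adult and 2 gremlins → the right bank.  (the left bank: 2A 0G; the right bank: 3A 3G)
6. 1 gremlin ← the left bank.  (the left bank: 2A 1G; the right bank: 3A 2G)
7. 2 adults and 1 gremlin → the right bank.  (the left bank: 0A 0G; the right bank: 5A 3G)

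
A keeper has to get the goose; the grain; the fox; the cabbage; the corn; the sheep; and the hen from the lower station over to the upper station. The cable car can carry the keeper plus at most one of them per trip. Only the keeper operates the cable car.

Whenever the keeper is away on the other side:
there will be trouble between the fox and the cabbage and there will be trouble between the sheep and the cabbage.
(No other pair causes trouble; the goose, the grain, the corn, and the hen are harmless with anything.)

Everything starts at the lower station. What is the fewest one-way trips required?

Counting alone: the keeper can take at most 1 across per trip to the upper station, so moving all 7 needs at least 7 loaded trips out, with a return between consecutive ones — at least 13 crossings.
The safety rule pushes this higher. Following every safe sequence of crossings, the most of the 7 that can be at the upper station as the cable car arrives there on crossing 13 is 6 — never all 7.
So no plan with fewer than 15 crossings exists, and this one achieves 15:
1. Keeper goes to the upper station with the cabbage.  [the lower station: the corn, the fox, the goose, the grain, the hen, the sheep | the upper station: the cabbage]
2. Keeper goes back to the lower station alone.  [the lower station: the corn, the fox, the goose, the grain, the hen, the sheep | the upper station: the cabbage]
3. Keeper goes to the upper station with the goose.  [the lower station: the corn, the fox, the grain, the hen, the sheep | the upper station: the cabbage, the goose]
4. Keeper goes back to the lower station alone.  [the lower station: the corn, the fox, the grain, the hen, the sheep | the upper station: the cabbage, the goose]
5. Keeper goes to the upper station with the grain.  [the lower station: the corn, the fox, the hen, the sheep | the upper station: the cabbage, the goose, the grain]
6. Keeper goes back to the lower station alone.  [the lower station: the corn, the fox, the hen, the sheep | the upper station: the cabbage, the goose, the grain]
7. Keeper goes to the upper station with the fox.  [the lower station: the corn, the hen, the sheep | the upper station: the cabbage, the fox, the goose, the grain]
8. Keeper goes back to the lower station with the cabbage.  [the lower station: the cabbage, the corn, the hen, the sheep | the upper station: the fox, the goose, the grain]
9. Keeper goes to the upper station with the sheep.  [the lower station: the cabbage, the corn, the hen | the upper station: the fox, the goose, the grain, the sheep]
10. Keeper goes back to the lower station alone.  [the lower station: the cabbage, the corn, the hen | the upper station: the fox, the goose, the grain, the sheep]
11. Keeper goes to the upper station with the corn.  [the lower station: the cabbage, the hen | the upper station: the corn, the fox, the goose, the grain, the sheep]
12. Keeper goes back to the lower station alone.  [the lower station: the cabbage, the hen | the upper station: the corn, the fox, the goose, the grain, the sheep]
13. Keeper goes to the upper station with the hen.  [the lower station: the cabbage | the upper station: the corn, the fox, the goose, the grain, the hen, the sheep]
14. Keeper goes back to the lower station alone.  [the lower station: the cabbage | the upper station: the corn, the fox, the goose, the grain, the hen, the sheep]
15. Keeper goes to the upper station with the cabbage.  [the lower station: — | the upper station: the cabbage, the corn, the fox, the goose, the grain, the hen, the sheep]

15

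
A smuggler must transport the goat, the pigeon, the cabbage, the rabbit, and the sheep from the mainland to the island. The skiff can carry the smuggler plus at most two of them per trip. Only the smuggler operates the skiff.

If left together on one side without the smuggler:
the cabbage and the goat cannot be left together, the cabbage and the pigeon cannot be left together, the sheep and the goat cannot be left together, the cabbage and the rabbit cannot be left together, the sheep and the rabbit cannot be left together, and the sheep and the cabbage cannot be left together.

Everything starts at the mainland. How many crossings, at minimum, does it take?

Counting alone: the smuggler can take at most 2 across per trip to the island, so moving all 5 needs at least 3 loaded trips out, with a return between consecutive ones — at least 5 crossings.
The safety rule pushes this higher. Following every safe sequence of crossings, the most of the 5 that can be at the island as the skiff arrives there on crossing 5 is 4 — never all 5.
So no plan with fewer than 7 crossings exists, and this one achieves 7:
1. Smuggler goes to the island with the cabbage and the sheep.  [the mainland: the goat, the pigeon, the rabbit | the island: the cabbage, the sheep]
2. Smuggler goes back to the mainland with the cabbage.  [the mainland: the cabbage, the goat, the pigeon, the rabbit | the island: the sheep]
3. Smuggler goes to the island with the cabbage and the pigeon.  [the mainland: the goat, the rabbit | the island: the cabbage, the pigeon, the sheep]
4. Smuggler goes back to the mainland with the cabbage.  [the mainland: the cabbage, the goat, the rabbit | the island: the pigeon, the sheep]
5. Smuggler goes to the island with the goat and the rabbit.  [the mainland: the cabbage | the island: the goat, the pigeon, the rabbit, the sheep]
6. Smuggler goes back to the mainland with the sheep.  [the mainland: the cabbage, the sheep | the island: the goat, the pigeon, the rabbit]
7. Smuggler goes to the island with the cabbage and the sheep.  [the mainland: — | the island: the cabbage, the goat, the pigeon, the rabbit, the sheep]

7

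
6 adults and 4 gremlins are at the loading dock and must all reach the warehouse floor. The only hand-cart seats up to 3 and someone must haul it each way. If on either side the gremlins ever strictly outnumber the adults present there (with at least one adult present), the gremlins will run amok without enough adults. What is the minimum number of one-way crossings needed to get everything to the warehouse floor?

9

Counting alone: each trip to the warehouse floor takes at most 3 across and each return brings at least 1 back, so after t trips out (and t−1 returns) at most 3t − (t−1) of the 10 are across; that first reaches 10 at t = 5, so at least 9 crossings are needed.
The plan below uses exactly 9 crossings, so it is optimal:
1. 2 gremlins → the warehouse floor.  (the loading dock: 6A 2G; the warehouse floor: 0A 2G)
2. 1 gremlin ← the loading dock.  (the loading dock: 6A 3G; the warehouse floor: 0A 1G)
3. 3 gremlins → the warehouse floor.  (the loading dock: 6A 0G; the warehouse floor: 0A 4G)
4. 1 gremlin ← the loading dock.  (the loading dock: 6A 1G; the warehouse floor: 0A 3G)
5. 3 adults → the warehouse floor.  (the loading dock: 3A 1G; the warehouse floor: 3A 3G)
6. 1 gremlin ← the loading dock.  (the loading dock: 3A 2G; the warehouse floor: 3A 2G)
7. 1 adult and 2 gremlins → the warehouse floor.  (the loading dock: 2A 0G; the warehouse floor: 4A 4G)
8. 1 gremlin ← the loading dock.  (the loading dock: 2A 1G; the warehouse floor: 4A 3G)
9. 2 adults and 1 gremlin → the warehouse floor.  (the loading dock: 0A 0G; the warehouse floor: 6A 4G)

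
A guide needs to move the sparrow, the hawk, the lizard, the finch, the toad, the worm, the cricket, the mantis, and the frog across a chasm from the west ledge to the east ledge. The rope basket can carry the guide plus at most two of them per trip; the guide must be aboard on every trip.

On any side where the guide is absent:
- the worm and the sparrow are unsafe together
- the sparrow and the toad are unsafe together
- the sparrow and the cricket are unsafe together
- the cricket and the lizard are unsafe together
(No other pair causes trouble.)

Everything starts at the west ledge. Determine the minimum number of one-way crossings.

Counting alone: the guide can take at most 2 across per trip to the east ledge, so moving all 9 needs at least 5 loaded trips out, with a return between consecutive ones — at least 9 crossings.
The plan below uses exactly 9 crossings, so it is optimal:
1. Guide goes to the east ledge with the lizard and the sparrow.  [the west ledge: the cricket, the finch, the frog, the hawk, the mantis, the toad, the worm | the east ledge: the lizard, the sparrow]
2. Guide goes back to the west ledge alone.  [the west ledge: the cricket, the finch, the frog, the hawk, the mantis, the toad, the worm | the east ledge: the lizard, the sparrow]
3. Guide goes to the east ledge with the finch and the hawk.  [the west ledge: the cricket, the frog, the mantis, the toad, the worm | the east ledge: the finch, the hawk, the lizard, the sparrow]
4. Guide goes back to the west ledge alone.  [the west ledge: the cricket, the frog, the mantis, the toad, the worm | the east ledge: the finch, the hawk, the lizard, the sparrow]
5. Guide goes to the east ledge with the frog and the mantis.  [the west ledge: the cricket, the toad, the worm | the east ledge: the finch, the frog, the hawk, the lizard, the mantis, the sparrow]
6. Guide goes back to the west ledge alone.  [the west ledge: the cricket, the toad, the worm | the east ledge: the finch, the frog, the hawk, the lizard, the mantis, the sparrow]
7. Guide goes to the east ledge with the toad and the worm.  [the west ledge: the cricket | the east ledge: the finch, the frog, the hawk, the lizard, the mantis, the sparrow, the toad, the worm]
8. Guide goes back to the west ledge with the sparrow.  [the west ledge: the cricket, the sparrow | the east ledge: the finch, the frog, the hawk, the lizard, the mantis, the toad, the worm]
9. Guide goes to the east ledge with the cricket and the sparrow.  [the west ledge: — | the east ledge: the cricket, the finch, the frog, the hawk, the lizard, the mantis, the sparrow, the toad, the worm]

9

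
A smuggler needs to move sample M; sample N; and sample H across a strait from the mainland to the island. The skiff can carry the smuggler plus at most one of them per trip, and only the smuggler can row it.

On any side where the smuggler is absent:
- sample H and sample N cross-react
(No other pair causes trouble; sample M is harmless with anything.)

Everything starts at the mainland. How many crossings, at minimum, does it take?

5

Counting alone: the smuggler can take at most 1 across per trip to the island, so moving all 3 needs at least 3 loaded trips out, with a return between consecutive ones — at least 5 crossings.
The plan below uses exactly 5 crossings, so it is optimal:
1. Smuggler goes to the island with sample N.
2. Smuggler goes back to the mainland alone.
3. Smuggler goes to the island with sample M.
4. Smuggler goes back to the mainland alone.
5. Smuggler goes to the island with sample H.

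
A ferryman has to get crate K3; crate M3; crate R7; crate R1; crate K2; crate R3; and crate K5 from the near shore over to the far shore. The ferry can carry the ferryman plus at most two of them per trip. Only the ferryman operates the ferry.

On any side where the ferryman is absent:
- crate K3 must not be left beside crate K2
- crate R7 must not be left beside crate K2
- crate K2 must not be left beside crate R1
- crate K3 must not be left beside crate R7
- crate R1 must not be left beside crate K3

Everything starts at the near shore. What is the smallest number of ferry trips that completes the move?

Counting alone: the ferryman can take at most 2 across per trip to the far shore, so moving all 7 needs at least 4 loaded trips out, with a return between consecutive ones — at least 7 crossings.
The safety rule pushes this higher. Following every safe sequence of crossings, the most of the 7 that can be at the far shore as the ferry arrives there on crossings 7, 9 is 5, 6 respectively — never all 7.
So no plan with fewer than 11 crossings exists, and this one achieves 11:
1. Ferryman goes to the far shore with crate K2 and crate K3.
2. Ferryman goes back to the near shore with crate K3.
3. Ferryman goes to the far shore with crate K3 and crate M3.
4. Ferryman goes back to the near shore with crate K3.
5. Ferryman goes to the far shore with crate K3 and crate R3.
6. Ferryman goes back to the near shore with crate K3.
7. Ferryman goes to the far shore with crate K3 and crate K5.
8. Ferryman goes back to the near shore with crate K3.
9. Ferryman goes to the far shore with crate R1 and crate R7.
10. Ferryman goes back to the near shore with crate K2.
11. Ferryman goes to the far shore with crate K2 and crate K3.

11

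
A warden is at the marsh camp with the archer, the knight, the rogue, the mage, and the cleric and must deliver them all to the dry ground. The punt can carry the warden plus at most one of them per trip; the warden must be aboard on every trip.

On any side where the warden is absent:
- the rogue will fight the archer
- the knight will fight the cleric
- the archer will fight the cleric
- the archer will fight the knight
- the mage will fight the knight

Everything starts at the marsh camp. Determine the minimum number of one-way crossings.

impossible

Whatever the first load, the items left behind include a forbidden pair without the warden. No opening move is safe, so no plan exists.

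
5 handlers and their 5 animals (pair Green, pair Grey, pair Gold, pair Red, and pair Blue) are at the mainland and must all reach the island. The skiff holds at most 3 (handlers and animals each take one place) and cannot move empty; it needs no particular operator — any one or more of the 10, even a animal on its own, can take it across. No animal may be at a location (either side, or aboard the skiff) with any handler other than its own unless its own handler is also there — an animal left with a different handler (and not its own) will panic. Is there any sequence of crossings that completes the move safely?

Yes

1. animal Green and handler Green cross → the island.
2. handler Green crosses ← the mainland.
3. animal Gold, animal Grey, and animal Red cross → the island.
4. animal Green crosses ← the mainland.
5. handler Gold, handler Grey, and handler Red cross → the island.
6. animal Grey and handler Grey cross ← the mainland.
7. handler Blue, handler Green, and handler Grey cross → the island.
8. animal Gold crosses ← the mainland.
9. animal Green and animal Grey cross → the island.
10. animal Green crosses ← the mainland.
11. animal Blue, animal Gold, and animal Green cross → the island.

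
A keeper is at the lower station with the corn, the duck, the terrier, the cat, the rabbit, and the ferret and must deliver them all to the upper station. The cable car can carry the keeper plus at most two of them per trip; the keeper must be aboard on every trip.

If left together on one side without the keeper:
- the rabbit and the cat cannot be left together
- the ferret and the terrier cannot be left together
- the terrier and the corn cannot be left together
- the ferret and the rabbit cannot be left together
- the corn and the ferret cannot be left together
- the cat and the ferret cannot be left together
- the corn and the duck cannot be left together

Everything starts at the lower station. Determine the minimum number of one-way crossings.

impossible

Whatever the first load, the items left behind include a forbidden pair without the keeper. No opening move is safe, so no plan exists.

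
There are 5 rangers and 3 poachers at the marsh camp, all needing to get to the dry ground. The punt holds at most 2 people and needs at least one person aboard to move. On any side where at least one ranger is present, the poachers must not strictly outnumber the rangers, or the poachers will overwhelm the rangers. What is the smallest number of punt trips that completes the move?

13

Counting alone: each trip to the dry ground takes at most 2 across and each return brings at least 1 back, so after t trips out (and t−1 returns) at most 2t − (t−1) of the 8 are across; that first reaches 8 at t = 7, so at least 13 crossings are needed.
The plan below uses exactly 13 crossings, so it is optimal:
1. 2 poachers → the dry ground.  (the marsh camp: 5R 1P; the dry ground: 0R 2P)
2. 1 poacher ← the marsh camp.  (the marsh camp: 5R 2P; the dry ground: 0R 1P)
3. 2 poachers → the dry ground.  (the marsh camp: 5R 0P; the dry ground: 0R 3P)
4. 1 poacher ← the marsh camp.  (the marsh camp: 5R 1P; the dry ground: 0R 2P)
5. 2 rangers → the dry ground.  (the marsh camp: 3R 1P; the dry ground: 2R 2P)
6. 1 poacher ← the marsh camp.  (the marsh camp: 3R 2P; the dry ground: 2R 1P)
7. 1 ranger and 1 poacher → the dry ground.  (the marsh camp: 2R 1P; the dry ground: 3R 2P)
8. 1 poacher ← the marsh camp.  (the marsh camp: 2R 2P; the dry ground: 3R 1P)
9. 2 poachers → the dry ground.  (the marsh camp: 2R 0P; the dry ground: 3R 3P)
10. 1 poacher ← the marsh camp.  (the marsh camp: 2R 1P; the dry ground: 3R 2P)
11. 1 ranger and 1 poacher → the dry ground.  (the marsh camp: 1R 0P; the dry ground: 4R 3P)
12. 1 poacher ← the marsh camp.  (the marsh camp: 1R 1P; the dry ground: 4R 2P)
13. 1 ranger and 1 poacher → the dry ground.  (the marsh camp: 0R 0P; the dry ground: 5R 3P)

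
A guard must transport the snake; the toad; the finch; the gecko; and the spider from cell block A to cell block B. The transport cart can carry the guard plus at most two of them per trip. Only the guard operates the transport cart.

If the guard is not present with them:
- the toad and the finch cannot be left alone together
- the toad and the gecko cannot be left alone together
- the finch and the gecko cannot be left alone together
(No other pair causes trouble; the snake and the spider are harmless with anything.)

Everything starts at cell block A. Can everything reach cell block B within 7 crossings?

Yes — this plan uses 7 crossings (≤ 7):
1. Guard goes to cell block B with the finch and the toad.
2. Guard goes back to cell block A with the toad.
3. Guard goes to cell block B with the snake and the toad.
4. Guard goes back to cell block A with the toad.
5. Guard goes to cell block B with the spider and the toad.
6. Guard goes back to cell block A with the toad.
7. Guard goes to cell block B with the gecko and the toad.

Yes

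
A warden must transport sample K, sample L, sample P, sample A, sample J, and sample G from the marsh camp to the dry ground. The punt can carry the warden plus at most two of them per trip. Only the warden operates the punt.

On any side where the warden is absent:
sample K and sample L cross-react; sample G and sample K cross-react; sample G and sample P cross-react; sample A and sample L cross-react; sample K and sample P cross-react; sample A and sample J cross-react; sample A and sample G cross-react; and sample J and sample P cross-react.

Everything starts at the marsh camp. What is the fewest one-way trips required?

Whatever the first load, the items left behind include a forbidden pair without the warden. No opening move is safe, so no plan exists.

impossible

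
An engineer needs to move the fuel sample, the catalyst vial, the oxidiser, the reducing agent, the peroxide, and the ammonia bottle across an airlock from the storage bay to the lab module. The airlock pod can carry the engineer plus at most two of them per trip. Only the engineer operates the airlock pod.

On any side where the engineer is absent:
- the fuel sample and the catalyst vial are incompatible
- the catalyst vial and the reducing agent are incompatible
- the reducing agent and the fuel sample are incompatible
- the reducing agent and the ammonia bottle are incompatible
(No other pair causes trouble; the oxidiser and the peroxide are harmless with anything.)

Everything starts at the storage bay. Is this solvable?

Yes

1. Engineer goes to the lab module with the fuel sample and the reducing agent.  [the storage bay: the ammonia bottle, the catalyst vial, the oxidiser, the peroxide | the lab module: the fuel sample, the reducing agent]
2. Engineer goes back to the storage bay with the fuel sample.  [the storage bay: the ammonia bottle, the catalyst vial, the fuel sample, the oxidiser, the peroxide | the lab module: the reducing agent]
3. Engineer goes to the lab module with the fuel sample and the oxidiser.  [the storage bay: the ammonia bottle, the catalyst vial, the peroxide | the lab module: the fuel sample, the oxidiser, the reducing agent]
4. Engineer goes back to the storage bay with the fuel sample.  [the storage bay: the ammonia bottle, the catalyst vial, the fuel sample, the peroxide | the lab module: the oxidiser, the reducing agent]
5. Engineer goes to the lab module with the fuel sample and the peroxide.  [the storage bay: the ammonia bottle, the catalyst vial | the lab module: the fuel sample, the oxidiser, the peroxide, the reducing agent]
6. Engineer goes back to the storage bay with the fuel sample.  [the storage bay: the ammonia bottle, the catalyst vial, the fuel sample | the lab module: the oxidiser, the peroxide, the reducing agent]
7. Engineer goes to the lab module with the ammonia bottle and the fuel sample.  [the storage bay: the catalyst vial | the lab module: the ammonia bottle, the fuel sample, the oxidiser, the peroxide, the reducing agent]
8. Engineer goes back to the storage bay with the reducing agent.  [the storage bay: the catalyst vial, the reducing agent | the lab module: the ammonia bottle, the fuel sample, the oxidiser, the peroxide]
9. Engineer goes to the lab module with the catalyst vial and the reducing agent.  [the storage bay: — | the lab module: the ammonia bottle, the catalyst vial, the fuel sample, the oxidiser, the peroxide, the reducing agent]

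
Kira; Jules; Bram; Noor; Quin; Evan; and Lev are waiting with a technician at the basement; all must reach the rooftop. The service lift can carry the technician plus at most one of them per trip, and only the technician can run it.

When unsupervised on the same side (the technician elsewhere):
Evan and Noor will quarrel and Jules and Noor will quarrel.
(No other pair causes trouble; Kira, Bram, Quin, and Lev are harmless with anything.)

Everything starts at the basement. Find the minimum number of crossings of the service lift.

15

Counting alone: the technician can take at most 1 across per trip to the rooftop, so moving all 7 needs at least 7 loaded trips out, with a return between consecutive ones — at least 13 crossings.
The safety rule pushes this higher. Following every safe sequence of crossings, the most of the 7 that can be at the rooftop as the service lift arrives there on crossing 13 is 6 — never all 7.
So no plan with fewer than 15 crossings exists, and this one achieves 15:
1. Technician goes to the rooftop with Noor.
2. Technician goes back to the basement alone.
3. Technician goes to the rooftop with Kira.
4. Technician goes back to the basement alone.
5. Technician goes to the rooftop with Jules.
6. Technician goes back to the basement with Noor.
7. Technician goes to the rooftop with Evan.
8. Technician goes back to the basement alone.
9. Technician goes to the rooftop with Bram.
10. Technician goes back to the basement alone.
11. Technician goes to the rooftop with Quin.
12. Technician goes back to the basement alone.
13. Technician goes to the rooftop with Lev.
14. Technician goes back to the basement alone.
15. Technician goes to the rooftop with Noor.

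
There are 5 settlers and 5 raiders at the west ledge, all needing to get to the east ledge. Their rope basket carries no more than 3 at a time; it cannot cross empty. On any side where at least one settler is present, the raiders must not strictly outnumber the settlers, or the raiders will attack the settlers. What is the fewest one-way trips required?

Counting alone: each trip to the east ledge takes at most 3 across and each return brings at least 1 back, so after t trips out (and t−1 returns) at most 3t − (t−1) of the 10 are across; that first reaches 10 at t = 5, so at least 9 crossings are needed.
The safety rule pushes this higher. Following every safe sequence of crossings, the most of the 10 that can be at the east ledge as the rope basket arrives there on crossing 9 is 9 — never all 10.
So no plan with fewer than 11 crossings exists, and this one achieves 11:
1. 2 raiders → the east ledge.  (the west ledge: 5S 3R; the east ledge: 0S 2R)
2. 1 raider ← the west ledge.  (the west ledge: 5S 4R; the east ledge: 0S 1R)
3. 3 raiders → the east ledge.  (the west ledge: 5S 1R; the east ledge: 0S 4R)
4. 1 raider ← the west ledge.  (the west ledge: 5S 2R; the east ledge: 0S 3R)
5. 3 settlers → the east ledge.  (the west ledge: 2S 2R; the east ledge: 3S 3R)
6. 1 settler and 1 raider ← the west ledge.  (the west ledge: 3S 3R; the east ledge: 2S 2R)
7. 3 settlers → the east ledge.  (the west ledge: 0S 3R; the east ledge: 5S 2R)
8. 1 raider ← the west ledge.  (the west ledge: 0S 4R; the east ledge: 5S 1R)
9. 2 raiders → the east ledge.  (the west ledge: 0S 2R; the east ledge: 5S 3R)
10. 1 raider ← the west ledge.  (the west ledge: 0S 3R; the east ledge: 5S 2R)
11. 3 raiders → the east ledge.  (the west ledge: 0S 0R; the east ledge: 5S 5R)

11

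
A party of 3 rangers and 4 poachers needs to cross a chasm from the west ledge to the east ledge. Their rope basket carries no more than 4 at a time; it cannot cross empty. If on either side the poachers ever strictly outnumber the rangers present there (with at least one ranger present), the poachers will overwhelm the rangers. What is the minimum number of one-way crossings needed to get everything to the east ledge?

impossible

The poachers already outnumber the rangers at the west ledge before anyone moves, so the starting position itself is disallowed.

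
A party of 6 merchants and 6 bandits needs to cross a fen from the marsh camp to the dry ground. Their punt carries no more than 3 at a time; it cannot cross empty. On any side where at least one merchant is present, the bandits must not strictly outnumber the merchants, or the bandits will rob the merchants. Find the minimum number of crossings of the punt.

impossible

Following every safe sequence of crossings from the start, the most of the 12 that can be at the dry ground as the punt arrives there on crossings 1, 3, 5 is 3, 5, 6 respectively; the best ever achieved is 6 of 12.
From crossing 7 on, no configuration arises that was not already reachable earlier: only 17 distinct safe configurations (who is on which side, and where the punt is) can ever be reached, none of them has everyone across, and every continuation just revisits them. They are: 0 merchants + 0 bandits across (punt back at the start); 0 merchants + 1 bandit across (punt there); 0 merchants + 1 bandit across (punt back at the start); 0 merchants + 2 bandits across (punt there); 0 merchants + 2 bandits across (punt back at the start); 0 merchants + 3 bandits across (punt there); 0 merchants + 3 bandits across (punt back at the start); 0 merchants + 4 bandits across (punt there); 0 merchants + 4 bandits across (punt back at the start); 0 merchants + 5 bandits across (punt there); 0 merchants + 5 bandits across (punt back at the start); 0 merchants + 6 bandits across (punt there); 1 merchant + 1 bandit across (punt there); 1 merchant + 1 bandit across (punt back at the start); 2 merchants + 2 bandits across (punt there); 2 merchants + 2 bandits across (punt back at the start); 3 merchants + 3 bandits across (punt there). So no valid plan exists.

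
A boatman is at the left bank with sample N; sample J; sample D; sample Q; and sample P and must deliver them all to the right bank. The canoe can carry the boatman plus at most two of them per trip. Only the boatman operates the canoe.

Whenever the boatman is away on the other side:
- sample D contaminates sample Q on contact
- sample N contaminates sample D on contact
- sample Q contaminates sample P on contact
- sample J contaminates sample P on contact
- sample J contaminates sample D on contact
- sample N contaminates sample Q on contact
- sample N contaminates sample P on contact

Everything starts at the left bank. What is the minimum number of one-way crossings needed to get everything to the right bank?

impossible

Whatever the first load, the items left behind include a forbidden pair without the boatman. No opening move is safe, so no plan exists.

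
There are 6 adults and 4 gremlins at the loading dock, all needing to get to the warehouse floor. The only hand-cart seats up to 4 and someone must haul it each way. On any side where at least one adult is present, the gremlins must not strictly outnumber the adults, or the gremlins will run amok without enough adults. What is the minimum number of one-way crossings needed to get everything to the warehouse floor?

5

Counting alone: each trip to the warehouse floor takes at most 4 across and each return brings at least 1 back, so after t trips out (and t−1 returns) at most 4t − (t−1) of the 10 are across; that first reaches 10 at t = 3, so at least 5 crossings are needed.
The plan below uses exactly 5 crossings, so it is optimal:
1. 4 gremlins → the warehouse floor.  (the loading dock: 6A 0G; the warehouse floor: 0A 4G)
2. 1 gremlin ← the loading dock.  (the loading dock: 6A 1G; the warehouse floor: 0A 3G)
3. 4 adults → the warehouse floor.  (the loading dock: 2A 1G; the warehouse floor: 4A 3G)
4. 1 gremlin ← the loading dock.  (the loading dock: 2A 2G; the warehouse floor: 4A 2G)
5. 2 adults and 2 gremlins → the warehouse floor.  (the loading dock: 0A 0G; the warehouse floor: 6A 4G)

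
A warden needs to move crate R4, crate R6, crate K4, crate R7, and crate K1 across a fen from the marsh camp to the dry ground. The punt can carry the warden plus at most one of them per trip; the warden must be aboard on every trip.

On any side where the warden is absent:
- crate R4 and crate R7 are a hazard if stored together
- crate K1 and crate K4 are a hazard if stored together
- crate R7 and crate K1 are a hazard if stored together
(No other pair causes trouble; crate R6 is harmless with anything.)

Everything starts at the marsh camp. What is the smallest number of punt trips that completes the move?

impossible

Whatever the first load, the items left behind include a forbidden pair without the warden. No opening move is safe, so no plan exists.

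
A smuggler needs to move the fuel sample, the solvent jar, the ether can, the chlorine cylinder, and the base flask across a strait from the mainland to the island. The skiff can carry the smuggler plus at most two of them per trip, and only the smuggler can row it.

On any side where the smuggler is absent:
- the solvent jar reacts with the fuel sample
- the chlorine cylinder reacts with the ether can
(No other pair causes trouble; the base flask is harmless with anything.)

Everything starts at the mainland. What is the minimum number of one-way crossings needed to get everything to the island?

Counting alone: the smuggler can take at most 2 across per trip to the island, so moving all 5 needs at least 3 loaded trips out, with a return between consecutive ones — at least 5 crossings.
The plan below uses exactly 5 crossings, so it is optimal:
1. Smuggler goes to the island with the ether can and the fuel sample.  [the mainland: the base flask, the chlorine cylinder, the solvent jar | the island: the ether can, the fuel sample]
2. Smuggler goes back to the mainland alone.  [the mainland: the base flask, the chlorine cylinder, the solvent jar | the island: the ether can, the fuel sample]
3. Smuggler goes to the island with the base flask.  [the mainland: the chlorine cylinder, the solvent jar | the island: the base flask, the ether can, the fuel sample]
4. Smuggler goes back to the mainland alone.  [the mainland: the chlorine cylinder, the solvent jar | the island: the base flask, the ether can, the fuel sample]
5. Smuggler goes to the island with the chlorine cylinder and the solvent jar.  [the mainland: — | the island: the base flask, the chlorine cylinder, the ether can, the fuel sample, the solvent jar]

5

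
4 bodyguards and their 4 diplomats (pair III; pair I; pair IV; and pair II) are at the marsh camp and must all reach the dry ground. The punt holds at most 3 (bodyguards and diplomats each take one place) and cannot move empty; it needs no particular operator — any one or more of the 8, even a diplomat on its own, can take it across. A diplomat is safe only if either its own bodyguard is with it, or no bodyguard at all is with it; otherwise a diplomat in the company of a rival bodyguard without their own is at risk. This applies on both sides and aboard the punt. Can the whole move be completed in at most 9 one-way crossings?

Yes

Yes — this plan uses 9 crossings (≤ 9):
1. bodyguard III and diplomat III cross → the dry ground.
2. bodyguard III crosses ← the marsh camp.
3. bodyguard I, bodyguard III, and diplomat I cross → the dry ground.
4. bodyguard III and diplomat III cross ← the marsh camp.
5. bodyguard II, bodyguard III, and bodyguard IV cross → the dry ground.
6. diplomat I crosses ← the marsh camp.
7. diplomat I and diplomat III cross → the dry ground.
8. diplomat III crosses ← the marsh camp.
9. diplomat II, diplomat III, and diplomat IV cross → the dry ground.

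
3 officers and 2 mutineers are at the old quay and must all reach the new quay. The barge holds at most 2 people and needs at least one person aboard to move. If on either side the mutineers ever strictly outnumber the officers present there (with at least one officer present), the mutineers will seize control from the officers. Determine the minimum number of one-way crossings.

7

Counting alone: each trip to the new quay takes at most 2 across and each return brings at least 1 back, so after t trips out (and t−1 returns) at most 2t − (t−1) of the 5 are across; that first reaches 5 at t = 4, so at least 7 crossings are needed.
The plan below uses exactly 7 crossings, so it is optimal:
1. 2 mutineers → the new quay.  (the old quay: 3O 0M; the new quay: 0O 2M)
2. 1 mutineer ← the old quay.  (the old quay: 3O 1M; the new quay: 0O 1M)
3. 2 officers → the new quay.  (the old quay: 1O 1M; the new quay: 2O 1M)
4. 1 officer ← the old quay.  (the old quay: 2O 1M; the new quay: 1O 1M)
5. 1 officer and 1 mutineer → the new quay.  (the old quay: 1O 0M; the new quay: 2O 2M)
6. 1 mutineer ← the old quay.  (the old quay: 1O 1M; the new quay: 2O 1M)
7. 1 officer and 1 mutineer → the new quay.  (the old quay: 0O 0M; the new quay: 3O 2M)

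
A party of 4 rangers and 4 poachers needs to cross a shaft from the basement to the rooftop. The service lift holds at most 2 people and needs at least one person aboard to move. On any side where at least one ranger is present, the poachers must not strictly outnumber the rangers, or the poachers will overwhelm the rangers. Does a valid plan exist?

Following every safe sequence of crossings from the start, the most of the 8 that can be at the rooftop as the service lift arrives there on crossings 1, 3, 5 is 2, 3, 4 respectively; the best ever achieved is 4 of 8.
From crossing 7 on, no configuration arises that was not already reachable earlier: only 11 distinct safe configurations (who is on which side, and where the service lift is) can ever be reached, none of them has everyone across, and every continuation just revisits them. They are: 0 rangers + 0 poachers across (service lift back at the start); 0 rangers + 1 poacher across (service lift there); 0 rangers + 1 poacher across (service lift back at the start); 0 rangers + 2 poachers across (service lift there); 0 rangers + 2 poachers across (service lift back at the start); 0 rangers + 3 poachers across (service lift there); 0 rangers + 3 poachers across (service lift back at the start); 0 rangers + 4 poachers across (service lift there); 1 ranger + 1 poacher across (service lift there); 1 ranger + 1 poacher across (service lift back at the start); 2 rangers + 2 poachers across (service lift there). So no valid plan exists.

No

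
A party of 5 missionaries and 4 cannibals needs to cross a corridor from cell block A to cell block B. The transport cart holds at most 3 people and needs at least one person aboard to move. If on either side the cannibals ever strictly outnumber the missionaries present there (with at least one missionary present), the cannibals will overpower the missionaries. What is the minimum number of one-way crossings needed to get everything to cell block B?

Counting alone: each trip to cell block B takes at most 3 across and each return brings at least 1 back, so after t trips out (and t−1 returns) at most 3t − (t−1) of the 9 are across; that first reaches 9 at t = 4, so at least 7 crossings are needed.
The plan below uses exactly 7 crossings, so it is optimal:
1. 3 cannibals → cell block B.  (cell block A: 5M 1C; cell block B: 0M 3C)
2. 1 cannibal ← cell block A.  (cell block A: 5M 2C; cell block B: 0M 2C)
3. 3 missionaries → cell block B.  (cell block A: 2M 2C; cell block B: 3M 2C)
4. 1 missionary ← cell block A.  (cell block A: 3M 2C; cell block B: 2M 2C)
5. 2 missionaries and 1 cannibal → cell block B.  (cell block A: 1M 1C; cell block B: 4M 3C)
6. 1 missionary ← cell block A.  (cell block A: 2M 1C; cell block B: 3M 3C)
7. 2 missionaries and 1 cannibal → cell block B.  (cell block A: 0M 0C; cell block B: 5M 4C)

7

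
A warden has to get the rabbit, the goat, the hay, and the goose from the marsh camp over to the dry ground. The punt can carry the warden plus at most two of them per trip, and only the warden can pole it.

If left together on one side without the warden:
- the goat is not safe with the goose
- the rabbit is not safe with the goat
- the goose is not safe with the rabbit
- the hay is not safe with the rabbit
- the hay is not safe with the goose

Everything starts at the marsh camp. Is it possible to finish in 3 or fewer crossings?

Counting alone: the warden can take at most 2 across per trip to the dry ground, so moving all 4 needs at least 2 loaded trips out, with a return between consecutive ones — at least 3 crossings.
The safety rule pushes this higher. Following every safe sequence of crossings, the most of the 4 that can be at the dry ground as the punt arrives there on crossing 3 is 3 — never all 4.
So the move cannot be finished within 3 crossings. (The shortest complete plan takes 5:)
1. Warden goes to the dry ground with the goose and the rabbit.  [the marsh camp: the goat, the hay | the dry ground: the goose, the rabbit]
2. Warden goes back to the marsh camp with the rabbit.  [the marsh camp: the goat, the hay, the rabbit | the dry ground: the goose]
3. Warden goes to the dry ground with the goat and the hay.  [the marsh camp: the rabbit | the dry ground: the goat, the goose, the hay]
4. Warden goes back to the marsh camp with the goose.  [the marsh camp: the goose, the rabbit | the dry ground: the goat, the hay]
5. Warden goes to the dry ground with the goose and the rabbit.  [the marsh camp: — | the dry ground: the goat, the goose, the hay, the rabbit]

No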